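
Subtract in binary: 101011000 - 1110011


Align and subtract column by column (LSB to MSB, borrowing when needed):
  101011000
- 001110011
  ---------
  col 0: (0 - 0 borrow-in) - 1 → borrow from next column: (0+2) - 1 = 1, borrow out 1
  col 1: (0 - 1 borrow-in) - 1 → borrow from next column: (-1+2) - 1 = 0, borrow out 1
  col 2: (0 - 1 borrow-in) - 0 → borrow from next column: (-1+2) - 0 = 1, borrow out 1
  col 3: (1 - 1 borrow-in) - 0 → 0 - 0 = 0, borrow out 0
  col 4: (1 - 0 borrow-in) - 1 → 1 - 1 = 0, borrow out 0
  col 5: (0 - 0 borrow-in) - 1 → borrow from next column: (0+2) - 1 = 1, borrow out 1
  col 6: (1 - 1 borrow-in) - 1 → borrow from next column: (0+2) - 1 = 1, borrow out 1
  col 7: (0 - 1 borrow-in) - 0 → borrow from next column: (-1+2) - 0 = 1, borrow out 1
  col 8: (1 - 1 borrow-in) - 0 → 0 - 0 = 0, borrow out 0
Reading bits MSB→LSB: 011100101
Strip leading zeros: 11100101
= 11100101


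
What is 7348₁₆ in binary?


Each hex digit → 4 binary bits:
  7 = 0111
  3 = 0011
  4 = 0100
  8 = 1000
Concatenate: 0111 0011 0100 1000
= 0111001101001000


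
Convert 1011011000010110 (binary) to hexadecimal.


Group into 4-bit nibbles: 1011011000010110
  1011 = B
  0110 = 6
  0001 = 1
  0110 = 6
= 0xB616


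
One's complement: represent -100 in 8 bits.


Original: 01100100
Invert all bits:
  bit 0: 0 → 1
  bit 1: 1 → 0
  bit 2: 1 → 0
  bit 3: 0 → 1
  bit 4: 0 → 1
  bit 5: 1 → 0
  bit 6: 0 → 1
  bit 7: 0 → 1
= 10011011


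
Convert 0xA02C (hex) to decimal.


Positional values:
Position 0: C × 16^0 = 12 × 1 = 12
Position 1: 2 × 16^1 = 2 × 16 = 32
Position 2: 0 × 16^2 = 0 × 256 = 0
Position 3: A × 16^3 = 10 × 4096 = 40960
Sum = 12 + 32 + 0 + 40960
= 41004


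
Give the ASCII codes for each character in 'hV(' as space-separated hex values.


String: 'hV('  (3 characters)
Per-character ASCII lookup:
  'h': lowercase starts at 97: 'h' = 97 + 7 = 104 → 0x68
  'V': uppercase starts at 65: 'V' = 65 + 21 = 86 → 0x56
  '(': special character: '(' = 40 → 0x28
= 0x68 0x56 0x28


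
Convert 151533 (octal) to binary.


Each octal digit → 3 binary bits:
  1 = 001
  5 = 101
  1 = 001
  5 = 101
  3 = 011
  3 = 011
Concatenate: 001 101 001 101 011 011
= 001101001101011011


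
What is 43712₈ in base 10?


Positional values:
Position 0: 2 × 8^0 = 2
Position 1: 1 × 8^1 = 8
Position 2: 7 × 8^2 = 448
Position 3: 3 × 8^3 = 1536
Position 4: 4 × 8^4 = 16384
Sum = 2 + 8 + 448 + 1536 + 16384
= 18378


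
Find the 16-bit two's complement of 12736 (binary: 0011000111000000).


Original: 0011000111000000
Step 1 - Invert all bits: 1100111000111111
Step 2 - Add 1: 1100111000111111 + 1
= 1100111001000000 (represents -12736)


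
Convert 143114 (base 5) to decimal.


Positional values (base 5):
  4 × 5^0 = 4 × 1 = 4
  1 × 5^1 = 1 × 5 = 5
  1 × 5^2 = 1 × 25 = 25
  3 × 5^3 = 3 × 125 = 375
  4 × 5^4 = 4 × 625 = 2500
  1 × 5^5 = 1 × 3125 = 3125
Sum = 4 + 5 + 25 + 375 + 2500 + 3125
= 6034


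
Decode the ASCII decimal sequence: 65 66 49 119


Codes (decimal): 65 66 49 119
Per-code ASCII lookup:
  65  (range 65-90: uppercase, 65 - 65 = 0) → 'A'
  66  (range 65-90: uppercase, 66 - 65 = 1) → 'B'
  49  (range 48-57: digits, 49 - 48 = 1) → '1'
  119  (range 97-122: lowercase, 119 - 97 = 22) → 'w'
= 'AB1w'


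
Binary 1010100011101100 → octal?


Group into 3-bit groups: 001010100011101100
  001 = 1
  010 = 2
  100 = 4
  011 = 3
  101 = 5
  100 = 4
= 0o124354


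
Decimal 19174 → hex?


Divide by 16 repeatedly:
19174 ÷ 16 = 1198 remainder 6 (6)
1198 ÷ 16 = 74 remainder 14 (E)
74 ÷ 16 = 4 remainder 10 (A)
4 ÷ 16 = 0 remainder 4 (4)
Reading remainders bottom-up:
= 0x4AE6


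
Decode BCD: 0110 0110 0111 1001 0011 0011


Each 4-bit group → digit:
  0110 → 6
  0110 → 6
  0111 → 7
  1001 → 9
  0011 → 3
  0011 → 3
= 667933


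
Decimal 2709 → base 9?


Divide by 9 repeatedly:
2709 ÷ 9 = 301 remainder 0
301 ÷ 9 = 33 remainder 4
33 ÷ 9 = 3 remainder 6
3 ÷ 9 = 0 remainder 3
Reading remainders bottom-up:
= 3640


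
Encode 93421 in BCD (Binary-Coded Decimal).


Each digit → 4-bit binary:
  9 → 1001
  3 → 0011
  4 → 0100
  2 → 0010
  1 → 0001
= 1001 0011 0100 0010 0001


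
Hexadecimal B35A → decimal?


Positional values:
Position 0: A × 16^0 = 10 × 1 = 10
Position 1: 5 × 16^1 = 5 × 16 = 80
Position 2: 3 × 16^2 = 3 × 256 = 768
Position 3: B × 16^3 = 11 × 4096 = 45056
Sum = 10 + 80 + 768 + 45056
= 45914


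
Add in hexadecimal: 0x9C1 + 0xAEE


Align and add column by column (LSB to MSB, each column mod 16 with carry):
  09C1
+ 0AEE
  ----
  col 0: 1(1) + E(14) + 0 (carry in) = 15 → F(15), carry out 0
  col 1: C(12) + E(14) + 0 (carry in) = 26 → A(10), carry out 1
  col 2: 9(9) + A(10) + 1 (carry in) = 20 → 4(4), carry out 1
  col 3: 0(0) + 0(0) + 1 (carry in) = 1 → 1(1), carry out 0
Reading digits MSB→LSB: 14AF
Strip leading zeros: 14AF
= 0x14AF


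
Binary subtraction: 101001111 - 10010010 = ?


Align and subtract column by column (LSB to MSB, borrowing when needed):
  101001111
- 010010010
  ---------
  col 0: (1 - 0 borrow-in) - 0 → 1 - 0 = 1, borrow out 0
  col 1: (1 - 0 borrow-in) - 1 → 1 - 1 = 0, borrow out 0
  col 2: (1 - 0 borrow-in) - 0 → 1 - 0 = 1, borrow out 0
  col 3: (1 - 0 borrow-in) - 0 → 1 - 0 = 1, borrow out 0
  col 4: (0 - 0 borrow-in) - 1 → borrow from next column: (0+2) - 1 = 1, borrow out 1
  col 5: (0 - 1 borrow-in) - 0 → borrow from next column: (-1+2) - 0 = 1, borrow out 1
  col 6: (1 - 1 borrow-in) - 0 → 0 - 0 = 0, borrow out 0
  col 7: (0 - 0 borrow-in) - 1 → borrow from next column: (0+2) - 1 = 1, borrow out 1
  col 8: (1 - 1 borrow-in) - 0 → 0 - 0 = 0, borrow out 0
Reading bits MSB→LSB: 010111101
Strip leading zeros: 10111101
= 10111101


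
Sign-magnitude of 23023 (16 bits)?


Sign bit: 0 (positive)
Magnitude: 23023 = 101100111101111
= 0101100111101111


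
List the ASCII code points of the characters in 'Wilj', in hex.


String: 'Wilj'  (4 characters)
Per-character ASCII lookup:
  'W': uppercase starts at 65: 'W' = 65 + 22 = 87 → 0x57
  'i': lowercase starts at 97: 'i' = 97 + 8 = 105 → 0x69
  'l': lowercase starts at 97: 'l' = 97 + 11 = 108 → 0x6C
  'j': lowercase starts at 97: 'j' = 97 + 9 = 106 → 0x6A
= 0x57 0x69 0x6C 0x6A


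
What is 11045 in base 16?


Divide by 16 repeatedly:
11045 ÷ 16 = 690 remainder 5 (5)
690 ÷ 16 = 43 remainder 2 (2)
43 ÷ 16 = 2 remainder 11 (B)
2 ÷ 16 = 0 remainder 2 (2)
Reading remainders bottom-up:
= 0x2B25


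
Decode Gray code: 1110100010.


Gray code: 1110100010
MSB stays the same: 1
Each subsequent bit = prev_binary XOR current_gray:
  B[1] = 1 XOR 1 = 0
  B[2] = 0 XOR 1 = 1
  B[3] = 1 XOR 0 = 1
  B[4] = 1 XOR 1 = 0
  B[5] = 0 XOR 0 = 0
  B[6] = 0 XOR 0 = 0
  B[7] = 0 XOR 0 = 0
  B[8] = 0 XOR 1 = 1
  B[9] = 1 XOR 0 = 1
= 1011000011 (707 decimal)


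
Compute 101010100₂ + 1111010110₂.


Align and add column by column (LSB to MSB, carry propagating):
  00101010100
+ 01111010110
  -----------
  col 0: 0 + 0 + 0 (carry in) = 0 → bit 0, carry out 0
  col 1: 0 + 1 + 0 (carry in) = 1 → bit 1, carry out 0
  col 2: 1 + 1 + 0 (carry in) = 2 → bit 0, carry out 1
  col 3: 0 + 0 + 1 (carry in) = 1 → bit 1, carry out 0
  col 4: 1 + 1 + 0 (carry in) = 2 → bit 0, carry out 1
  col 5: 0 + 0 + 1 (carry in) = 1 → bit 1, carry out 0
  col 6: 1 + 1 + 0 (carry in) = 2 → bit 0, carry out 1
  col 7: 0 + 1 + 1 (carry in) = 2 → bit 0, carry out 1
  col 8: 1 + 1 + 1 (carry in) = 3 → bit 1, carry out 1
  col 9: 0 + 1 + 1 (carry in) = 2 → bit 0, carry out 1
  col 10: 0 + 0 + 1 (carry in) = 1 → bit 1, carry out 0
Reading bits MSB→LSB: 10100101010
Strip leading zeros: 10100101010
= 10100101010


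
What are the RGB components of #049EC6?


Hex: #049EC6
R = 04₁₆ = 4
G = 9E₁₆ = 158
B = C6₁₆ = 198
= RGB(4, 158, 198)


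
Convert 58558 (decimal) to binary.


Divide by 2 repeatedly:
58558 ÷ 2 = 29279 remainder 0
29279 ÷ 2 = 14639 remainder 1
14639 ÷ 2 = 7319 remainder 1
7319 ÷ 2 = 3659 remainder 1
3659 ÷ 2 = 1829 remainder 1
1829 ÷ 2 = 914 remainder 1
914 ÷ 2 = 457 remainder 0
457 ÷ 2 = 228 remainder 1
228 ÷ 2 = 114 remainder 0
114 ÷ 2 = 57 remainder 0
57 ÷ 2 = 28 remainder 1
28 ÷ 2 = 14 remainder 0
14 ÷ 2 = 7 remainder 0
7 ÷ 2 = 3 remainder 1
3 ÷ 2 = 1 remainder 1
1 ÷ 2 = 0 remainder 1
Reading remainders bottom-up:
= 1110010010111110


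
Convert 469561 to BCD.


Each digit → 4-bit binary:
  4 → 0100
  6 → 0110
  9 → 1001
  5 → 0101
  6 → 0110
  1 → 0001
= 0100 0110 1001 0101 0110 0001


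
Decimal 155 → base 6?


Divide by 6 repeatedly:
155 ÷ 6 = 25 remainder 5
25 ÷ 6 = 4 remainder 1
4 ÷ 6 = 0 remainder 4
Reading remainders bottom-up:
= 415


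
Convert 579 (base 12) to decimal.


Positional values (base 12):
  9 × 12^0 = 9 × 1 = 9
  7 × 12^1 = 7 × 12 = 84
  5 × 12^2 = 5 × 144 = 720
Sum = 9 + 84 + 720
= 813


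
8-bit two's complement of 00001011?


Original: 00001011
Step 1 - Invert all bits: 11110100
Step 2 - Add 1: 11110100 + 1
= 11110101 (represents -11)


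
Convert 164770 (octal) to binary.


Each octal digit → 3 binary bits:
  1 = 001
  6 = 110
  4 = 100
  7 = 111
  7 = 111
  0 = 000
Concatenate: 001 110 100 111 111 000
= 001110100111111000


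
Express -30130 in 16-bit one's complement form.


Original: 0111010110110010
Invert all bits:
  bit 0: 0 → 1
  bit 1: 1 → 0
  bit 2: 1 → 0
  bit 3: 1 → 0
  bit 4: 0 → 1
  bit 5: 1 → 0
  bit 6: 0 → 1
  bit 7: 1 → 0
  bit 8: 1 → 0
  bit 9: 0 → 1
  bit 10: 1 → 0
  bit 11: 1 → 0
  bit 12: 0 → 1
  bit 13: 0 → 1
  bit 14: 1 → 0
  bit 15: 0 → 1
= 1000101001001101


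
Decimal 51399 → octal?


Divide by 8 repeatedly:
51399 ÷ 8 = 6424 remainder 7
6424 ÷ 8 = 803 remainder 0
803 ÷ 8 = 100 remainder 3
100 ÷ 8 = 12 remainder 4
12 ÷ 8 = 1 remainder 4
1 ÷ 8 = 0 remainder 1
Reading remainders bottom-up:
= 0o144307


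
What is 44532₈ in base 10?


Positional values:
Position 0: 2 × 8^0 = 2
Position 1: 3 × 8^1 = 24
Position 2: 5 × 8^2 = 320
Position 3: 4 × 8^3 = 2048
Position 4: 4 × 8^4 = 16384
Sum = 2 + 24 + 320 + 2048 + 16384
= 18778


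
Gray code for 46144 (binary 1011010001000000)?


Binary: 1011010001000000
Gray code: G = B XOR (B >> 1)
B >> 1 = 0101101000100000
1011010001000000 XOR 0101101000100000:
  1 XOR 0 = 1
  0 XOR 1 = 1
  1 XOR 0 = 1
  1 XOR 1 = 0
  0 XOR 1 = 1
  1 XOR 0 = 1
  0 XOR 1 = 1
  0 XOR 0 = 0
  0 XOR 0 = 0
  1 XOR 0 = 1
  0 XOR 1 = 1
  0 XOR 0 = 0
  0 XOR 0 = 0
  0 XOR 0 = 0
  0 XOR 0 = 0
  0 XOR 0 = 0
= 1110111001100000


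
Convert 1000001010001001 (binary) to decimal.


Positional values:
Bit 0: 1 × 2^0 = 1
Bit 3: 1 × 2^3 = 8
Bit 7: 1 × 2^7 = 128
Bit 9: 1 × 2^9 = 512
Bit 15: 1 × 2^15 = 32768
Sum = 1 + 8 + 128 + 512 + 32768
= 33417


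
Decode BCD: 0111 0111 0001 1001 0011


Each 4-bit group → digit:
  0111 → 7
  0111 → 7
  0001 → 1
  1001 → 9
  0011 → 3
= 77193


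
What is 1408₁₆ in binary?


Each hex digit → 4 binary bits:
  1 = 0001
  4 = 0100
  0 = 0000
  8 = 1000
Concatenate: 0001 0100 0000 1000
= 0001010000001000


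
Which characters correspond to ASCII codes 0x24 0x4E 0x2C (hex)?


Codes (hex): 0x24 0x4E 0x2C
Per-code ASCII lookup:
  0x24 = 36  (special character) → '$'
  0x4E = 78  (range 65-90: uppercase, 78 - 65 = 13) → 'N'
  0x2C = 44  (special character) → ','
= '$N,'


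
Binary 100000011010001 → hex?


Group into 4-bit nibbles: 0100000011010001
  0100 = 4
  0000 = 0
  1101 = D
  0001 = 1
= 0x40D1


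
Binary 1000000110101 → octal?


Group into 3-bit groups: 001000000110101
  001 = 1
  000 = 0
  000 = 0
  110 = 6
  101 = 5
= 0o10065


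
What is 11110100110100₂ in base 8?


Group into 3-bit groups: 011110100110100
  011 = 3
  110 = 6
  100 = 4
  110 = 6
  100 = 4
= 0o36464


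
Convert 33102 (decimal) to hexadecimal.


Divide by 16 repeatedly:
33102 ÷ 16 = 2068 remainder 14 (E)
2068 ÷ 16 = 129 remainder 4 (4)
129 ÷ 16 = 8 remainder 1 (1)
8 ÷ 16 = 0 remainder 8 (8)
Reading remainders bottom-up:
= 0x814E


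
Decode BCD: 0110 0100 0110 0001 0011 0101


Each 4-bit group → digit:
  0110 → 6
  0100 → 4
  0110 → 6
  0001 → 1
  0011 → 3
  0101 → 5
= 646135


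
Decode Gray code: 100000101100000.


Gray code: 100000101100000
MSB stays the same: 1
Each subsequent bit = prev_binary XOR current_gray:
  B[1] = 1 XOR 0 = 1
  B[2] = 1 XOR 0 = 1
  B[3] = 1 XOR 0 = 1
  B[4] = 1 XOR 0 = 1
  B[5] = 1 XOR 0 = 1
  B[6] = 1 XOR 1 = 0
  B[7] = 0 XOR 0 = 0
  B[8] = 0 XOR 1 = 1
  B[9] = 1 XOR 1 = 0
  B[10] = 0 XOR 0 = 0
  B[11] = 0 XOR 0 = 0
  B[12] = 0 XOR 0 = 0
  B[13] = 0 XOR 0 = 0
  B[14] = 0 XOR 0 = 0
= 111111001000000 (32320 decimal)


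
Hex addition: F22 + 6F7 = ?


Align and add column by column (LSB to MSB, each column mod 16 with carry):
  0F22
+ 06F7
  ----
  col 0: 2(2) + 7(7) + 0 (carry in) = 9 → 9(9), carry out 0
  col 1: 2(2) + F(15) + 0 (carry in) = 17 → 1(1), carry out 1
  col 2: F(15) + 6(6) + 1 (carry in) = 22 → 6(6), carry out 1
  col 3: 0(0) + 0(0) + 1 (carry in) = 1 → 1(1), carry out 0
Reading digits MSB→LSB: 1619
Strip leading zeros: 1619
= 0x1619


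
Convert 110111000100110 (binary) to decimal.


Positional values:
Bit 1: 1 × 2^1 = 2
Bit 2: 1 × 2^2 = 4
Bit 5: 1 × 2^5 = 32
Bit 9: 1 × 2^9 = 512
Bit 10: 1 × 2^10 = 1024
Bit 11: 1 × 2^11 = 2048
Bit 13: 1 × 2^13 = 8192
Bit 14: 1 × 2^14 = 16384
Sum = 2 + 4 + 32 + 512 + 1024 + 2048 + 8192 + 16384
= 28198


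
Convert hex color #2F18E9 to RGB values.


Hex: #2F18E9
R = 2F₁₆ = 47
G = 18₁₆ = 24
B = E9₁₆ = 233
= RGB(47, 24, 233)


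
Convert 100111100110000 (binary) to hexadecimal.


Group into 4-bit nibbles: 0100111100110000
  0100 = 4
  1111 = F
  0011 = 3
  0000 = 0
= 0x4F30


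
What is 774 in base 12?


Divide by 12 repeatedly:
774 ÷ 12 = 64 remainder 6
64 ÷ 12 = 5 remainder 4
5 ÷ 12 = 0 remainder 5
Reading remainders bottom-up:
= 546


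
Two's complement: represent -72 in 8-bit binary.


Original: 01001000
Step 1 - Invert all bits: 10110111
Step 2 - Add 1: 10110111 + 1
= 10111000 (represents -72)


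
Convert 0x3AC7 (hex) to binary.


Each hex digit → 4 binary bits:
  3 = 0011
  A = 1010
  C = 1100
  7 = 0111
Concatenate: 0011 1010 1100 0111
= 0011101011000111


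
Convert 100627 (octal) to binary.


Each octal digit → 3 binary bits:
  1 = 001
  0 = 000
  0 = 000
  6 = 110
  2 = 010
  7 = 111
Concatenate: 001 000 000 110 010 111
= 001000000110010111


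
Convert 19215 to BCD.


Each digit → 4-bit binary:
  1 → 0001
  9 → 1001
  2 → 0010
  1 → 0001
  5 → 0101
= 0001 1001 0010 0001 0101


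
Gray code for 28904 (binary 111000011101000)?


Binary: 111000011101000
Gray code: G = B XOR (B >> 1)
B >> 1 = 011100001110100
111000011101000 XOR 011100001110100:
  1 XOR 0 = 1
  1 XOR 1 = 0
  1 XOR 1 = 0
  0 XOR 1 = 1
  0 XOR 0 = 0
  0 XOR 0 = 0
  0 XOR 0 = 0
  1 XOR 0 = 1
  1 XOR 1 = 0
  1 XOR 1 = 0
  0 XOR 1 = 1
  1 XOR 0 = 1
  0 XOR 1 = 1
  0 XOR 0 = 0
  0 XOR 0 = 0
= 100100010011100


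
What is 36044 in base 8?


Divide by 8 repeatedly:
36044 ÷ 8 = 4505 remainder 4
4505 ÷ 8 = 563 remainder 1
563 ÷ 8 = 70 remainder 3
70 ÷ 8 = 8 remainder 6
8 ÷ 8 = 1 remainder 0
1 ÷ 8 = 0 remainder 1
Reading remainders bottom-up:
= 0o106314


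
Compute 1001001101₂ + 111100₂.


Align and add column by column (LSB to MSB, carry propagating):
  01001001101
+ 00000111100
  -----------
  col 0: 1 + 0 + 0 (carry in) = 1 → bit 1, carry out 0
  col 1: 0 + 0 + 0 (carry in) = 0 → bit 0, carry out 0
  col 2: 1 + 1 + 0 (carry in) = 2 → bit 0, carry out 1
  col 3: 1 + 1 + 1 (carry in) = 3 → bit 1, carry out 1
  col 4: 0 + 1 + 1 (carry in) = 2 → bit 0, carry out 1
  col 5: 0 + 1 + 1 (carry in) = 2 → bit 0, carry out 1
  col 6: 1 + 0 + 1 (carry in) = 2 → bit 0, carry out 1
  col 7: 0 + 0 + 1 (carry in) = 1 → bit 1, carry out 0
  col 8: 0 + 0 + 0 (carry in) = 0 → bit 0, carry out 0
  col 9: 1 + 0 + 0 (carry in) = 1 → bit 1, carry out 0
  col 10: 0 + 0 + 0 (carry in) = 0 → bit 0, carry out 0
Reading bits MSB→LSB: 01010001001
Strip leading zeros: 1010001001
= 1010001001


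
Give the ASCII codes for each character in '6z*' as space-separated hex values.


String: '6z*'  (3 characters)
Per-character ASCII lookup:
  '6': digits start at 48: '6' = 48 + 6 = 54 → 0x36
  'z': lowercase starts at 97: 'z' = 97 + 25 = 122 → 0x7A
  '*': special character: '*' = 42 → 0x2A
= 0x36 0x7A 0x2A


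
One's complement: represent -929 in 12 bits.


Original: 001110100001
Invert all bits:
  bit 0: 0 → 1
  bit 1: 0 → 1
  bit 2: 1 → 0
  bit 3: 1 → 0
  bit 4: 1 → 0
  bit 5: 0 → 1
  bit 6: 1 → 0
  bit 7: 0 → 1
  bit 8: 0 → 1
  bit 9: 0 → 1
  bit 10: 0 → 1
  bit 11: 1 → 0
= 110001011110


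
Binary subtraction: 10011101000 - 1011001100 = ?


Align and subtract column by column (LSB to MSB, borrowing when needed):
  10011101000
- 01011001100
  -----------
  col 0: (0 - 0 borrow-in) - 0 → 0 - 0 = 0, borrow out 0
  col 1: (0 - 0 borrow-in) - 0 → 0 - 0 = 0, borrow out 0
  col 2: (0 - 0 borrow-in) - 1 → borrow from next column: (0+2) - 1 = 1, borrow out 1
  col 3: (1 - 1 borrow-in) - 1 → borrow from next column: (0+2) - 1 = 1, borrow out 1
  col 4: (0 - 1 borrow-in) - 0 → borrow from next column: (-1+2) - 0 = 1, borrow out 1
  col 5: (1 - 1 borrow-in) - 0 → 0 - 0 = 0, borrow out 0
  col 6: (1 - 0 borrow-in) - 1 → 1 - 1 = 0, borrow out 0
  col 7: (1 - 0 borrow-in) - 1 → 1 - 1 = 0, borrow out 0
  col 8: (0 - 0 borrow-in) - 0 → 0 - 0 = 0, borrow out 0
  col 9: (0 - 0 borrow-in) - 1 → borrow from next column: (0+2) - 1 = 1, borrow out 1
  col 10: (1 - 1 borrow-in) - 0 → 0 - 0 = 0, borrow out 0
Reading bits MSB→LSB: 01000011100
Strip leading zeros: 1000011100
= 1000011100


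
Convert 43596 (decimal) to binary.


Divide by 2 repeatedly:
43596 ÷ 2 = 21798 remainder 0
21798 ÷ 2 = 10899 remainder 0
10899 ÷ 2 = 5449 remainder 1
5449 ÷ 2 = 2724 remainder 1
2724 ÷ 2 = 1362 remainder 0
1362 ÷ 2 = 681 remainder 0
681 ÷ 2 = 340 remainder 1
340 ÷ 2 = 170 remainder 0
170 ÷ 2 = 85 remainder 0
85 ÷ 2 = 42 remainder 1
42 ÷ 2 = 21 remainder 0
21 ÷ 2 = 10 remainder 1
10 ÷ 2 = 5 remainder 0
5 ÷ 2 = 2 remainder 1
2 ÷ 2 = 1 remainder 0
1 ÷ 2 = 0 remainder 1
Reading remainders bottom-up:
= 1010101001001100


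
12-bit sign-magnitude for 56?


Sign bit: 0 (positive)
Magnitude: 56 = 00000111000
= 000000111000


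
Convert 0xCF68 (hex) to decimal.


Positional values:
Position 0: 8 × 16^0 = 8 × 1 = 8
Position 1: 6 × 16^1 = 6 × 16 = 96
Position 2: F × 16^2 = 15 × 256 = 3840
Position 3: C × 16^3 = 12 × 4096 = 49152
Sum = 8 + 96 + 3840 + 49152
= 53096


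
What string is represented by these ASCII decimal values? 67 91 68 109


Codes (decimal): 67 91 68 109
Per-code ASCII lookup:
  67  (range 65-90: uppercase, 67 - 65 = 2) → 'C'
  91  (special character) → '['
  68  (range 65-90: uppercase, 68 - 65 = 3) → 'D'
  109  (range 97-122: lowercase, 109 - 97 = 12) → 'm'
= 'C[Dm'


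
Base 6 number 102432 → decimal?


Positional values (base 6):
  2 × 6^0 = 2 × 1 = 2
  3 × 6^1 = 3 × 6 = 18
  4 × 6^2 = 4 × 36 = 144
  2 × 6^3 = 2 × 216 = 432
  0 × 6^4 = 0 × 1296 = 0
  1 × 6^5 = 1 × 7776 = 7776
Sum = 2 + 18 + 144 + 432 + 0 + 7776
= 8372


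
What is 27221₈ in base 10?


Positional values:
Position 0: 1 × 8^0 = 1
Position 1: 2 × 8^1 = 16
Position 2: 2 × 8^2 = 128
Position 3: 7 × 8^3 = 3584
Position 4: 2 × 8^4 = 8192
Sum = 1 + 16 + 128 + 3584 + 8192
= 11921


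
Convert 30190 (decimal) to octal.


Divide by 8 repeatedly:
30190 ÷ 8 = 3773 remainder 6
3773 ÷ 8 = 471 remainder 5
471 ÷ 8 = 58 remainder 7
58 ÷ 8 = 7 remainder 2
7 ÷ 8 = 0 remainder 7
Reading remainders bottom-up:
= 0o72756


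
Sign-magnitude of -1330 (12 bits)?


Sign bit: 1 (negative)
Magnitude: 1330 = 10100110010
= 110100110010


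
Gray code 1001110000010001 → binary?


Gray code: 1001110000010001
MSB stays the same: 1
Each subsequent bit = prev_binary XOR current_gray:
  B[1] = 1 XOR 0 = 1
  B[2] = 1 XOR 0 = 1
  B[3] = 1 XOR 1 = 0
  B[4] = 0 XOR 1 = 1
  B[5] = 1 XOR 1 = 0
  B[6] = 0 XOR 0 = 0
  B[7] = 0 XOR 0 = 0
  B[8] = 0 XOR 0 = 0
  B[9] = 0 XOR 0 = 0
  B[10] = 0 XOR 0 = 0
  B[11] = 0 XOR 1 = 1
  B[12] = 1 XOR 0 = 1
  B[13] = 1 XOR 0 = 1
  B[14] = 1 XOR 0 = 1
  B[15] = 1 XOR 1 = 0
= 1110100000011110 (59422 decimal)


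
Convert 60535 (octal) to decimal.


Positional values:
Position 0: 5 × 8^0 = 5
Position 1: 3 × 8^1 = 24
Position 2: 5 × 8^2 = 320
Position 3: 0 × 8^3 = 0
Position 4: 6 × 8^4 = 24576
Sum = 5 + 24 + 320 + 0 + 24576
= 24925


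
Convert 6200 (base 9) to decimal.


Positional values (base 9):
  0 × 9^0 = 0 × 1 = 0
  0 × 9^1 = 0 × 9 = 0
  2 × 9^2 = 2 × 81 = 162
  6 × 9^3 = 6 × 729 = 4374
Sum = 0 + 0 + 162 + 4374
= 4536


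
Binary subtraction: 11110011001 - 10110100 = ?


Align and subtract column by column (LSB to MSB, borrowing when needed):
  11110011001
- 00010110100
  -----------
  col 0: (1 - 0 borrow-in) - 0 → 1 - 0 = 1, borrow out 0
  col 1: (0 - 0 borrow-in) - 0 → 0 - 0 = 0, borrow out 0
  col 2: (0 - 0 borrow-in) - 1 → borrow from next column: (0+2) - 1 = 1, borrow out 1
  col 3: (1 - 1 borrow-in) - 0 → 0 - 0 = 0, borrow out 0
  col 4: (1 - 0 borrow-in) - 1 → 1 - 1 = 0, borrow out 0
  col 5: (0 - 0 borrow-in) - 1 → borrow from next column: (0+2) - 1 = 1, borrow out 1
  col 6: (0 - 1 borrow-in) - 0 → borrow from next column: (-1+2) - 0 = 1, borrow out 1
  col 7: (1 - 1 borrow-in) - 1 → borrow from next column: (0+2) - 1 = 1, borrow out 1
  col 8: (1 - 1 borrow-in) - 0 → 0 - 0 = 0, borrow out 0
  col 9: (1 - 0 borrow-in) - 0 → 1 - 0 = 1, borrow out 0
  col 10: (1 - 0 borrow-in) - 0 → 1 - 0 = 1, borrow out 0
Reading bits MSB→LSB: 11011100101
Strip leading zeros: 11011100101
= 11011100101


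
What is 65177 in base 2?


Divide by 2 repeatedly:
65177 ÷ 2 = 32588 remainder 1
32588 ÷ 2 = 16294 remainder 0
16294 ÷ 2 = 8147 remainder 0
8147 ÷ 2 = 4073 remainder 1
4073 ÷ 2 = 2036 remainder 1
2036 ÷ 2 = 1018 remainder 0
1018 ÷ 2 = 509 remainder 0
509 ÷ 2 = 254 remainder 1
254 ÷ 2 = 127 remainder 0
127 ÷ 2 = 63 remainder 1
63 ÷ 2 = 31 remainder 1
31 ÷ 2 = 15 remainder 1
15 ÷ 2 = 7 remainder 1
7 ÷ 2 = 3 remainder 1
3 ÷ 2 = 1 remainder 1
1 ÷ 2 = 0 remainder 1
Reading remainders bottom-up:
= 1111111010011001


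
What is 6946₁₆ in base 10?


Positional values:
Position 0: 6 × 16^0 = 6 × 1 = 6
Position 1: 4 × 16^1 = 4 × 16 = 64
Position 2: 9 × 16^2 = 9 × 256 = 2304
Position 3: 6 × 16^3 = 6 × 4096 = 24576
Sum = 6 + 64 + 2304 + 24576
= 26950


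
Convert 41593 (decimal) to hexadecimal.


Divide by 16 repeatedly:
41593 ÷ 16 = 2599 remainder 9 (9)
2599 ÷ 16 = 162 remainder 7 (7)
162 ÷ 16 = 10 remainder 2 (2)
10 ÷ 16 = 0 remainder 10 (A)
Reading remainders bottom-up:
= 0xA279


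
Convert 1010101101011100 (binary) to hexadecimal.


Group into 4-bit nibbles: 1010101101011100
  1010 = A
  1011 = B
  0101 = 5
  1100 = C
= 0xAB5C


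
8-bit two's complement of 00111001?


Original: 00111001
Step 1 - Invert all bits: 11000110
Step 2 - Add 1: 11000110 + 1
= 11000111 (represents -57)


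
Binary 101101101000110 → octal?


Group into 3-bit groups: 101101101000110
  101 = 5
  101 = 5
  101 = 5
  000 = 0
  110 = 6
= 0o55506


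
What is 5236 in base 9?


Divide by 9 repeatedly:
5236 ÷ 9 = 581 remainder 7
581 ÷ 9 = 64 remainder 5
64 ÷ 9 = 7 remainder 1
7 ÷ 9 = 0 remainder 7
Reading remainders bottom-up:
= 7157


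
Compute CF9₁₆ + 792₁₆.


Align and add column by column (LSB to MSB, each column mod 16 with carry):
  0CF9
+ 0792
  ----
  col 0: 9(9) + 2(2) + 0 (carry in) = 11 → B(11), carry out 0
  col 1: F(15) + 9(9) + 0 (carry in) = 24 → 8(8), carry out 1
  col 2: C(12) + 7(7) + 1 (carry in) = 20 → 4(4), carry out 1
  col 3: 0(0) + 0(0) + 1 (carry in) = 1 → 1(1), carry out 0
Reading digits MSB→LSB: 148B
Strip leading zeros: 148B
= 0x148B


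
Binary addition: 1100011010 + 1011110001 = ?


Align and add column by column (LSB to MSB, carry propagating):
  01100011010
+ 01011110001
  -----------
  col 0: 0 + 1 + 0 (carry in) = 1 → bit 1, carry out 0
  col 1: 1 + 0 + 0 (carry in) = 1 → bit 1, carry out 0
  col 2: 0 + 0 + 0 (carry in) = 0 → bit 0, carry out 0
  col 3: 1 + 0 + 0 (carry in) = 1 → bit 1, carry out 0
  col 4: 1 + 1 + 0 (carry in) = 2 → bit 0, carry out 1
  col 5: 0 + 1 + 1 (carry in) = 2 → bit 0, carry out 1
  col 6: 0 + 1 + 1 (carry in) = 2 → bit 0, carry out 1
  col 7: 0 + 1 + 1 (carry in) = 2 → bit 0, carry out 1
  col 8: 1 + 0 + 1 (carry in) = 2 → bit 0, carry out 1
  col 9: 1 + 1 + 1 (carry in) = 3 → bit 1, carry out 1
  col 10: 0 + 0 + 1 (carry in) = 1 → bit 1, carry out 0
Reading bits MSB→LSB: 11000001011
Strip leading zeros: 11000001011
= 11000001011


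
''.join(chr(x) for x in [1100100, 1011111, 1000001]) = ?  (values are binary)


Codes (binary): 1100100 1011111 1000001
Per-code ASCII lookup:
  1100100 = 100  (range 97-122: lowercase, 100 - 97 = 3) → 'd'
  1011111 = 95  (special character) → '_'
  1000001 = 65  (range 65-90: uppercase, 65 - 65 = 0) → 'A'
= 'd_A'


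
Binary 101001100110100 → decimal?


Positional values:
Bit 2: 1 × 2^2 = 4
Bit 4: 1 × 2^4 = 16
Bit 5: 1 × 2^5 = 32
Bit 8: 1 × 2^8 = 256
Bit 9: 1 × 2^9 = 512
Bit 12: 1 × 2^12 = 4096
Bit 14: 1 × 2^14 = 16384
Sum = 4 + 16 + 32 + 256 + 512 + 4096 + 16384
= 21300


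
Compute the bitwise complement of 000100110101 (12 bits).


Original: 000100110101
Invert all bits:
  bit 0: 0 → 1
  bit 1: 0 → 1
  bit 2: 0 → 1
  bit 3: 1 → 0
  bit 4: 0 → 1
  bit 5: 0 → 1
  bit 6: 1 → 0
  bit 7: 1 → 0
  bit 8: 0 → 1
  bit 9: 1 → 0
  bit 10: 0 → 1
  bit 11: 1 → 0
= 111011001010


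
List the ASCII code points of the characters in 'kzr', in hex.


String: 'kzr'  (3 characters)
Per-character ASCII lookup:
  'k': lowercase starts at 97: 'k' = 97 + 10 = 107 → 0x6B
  'z': lowercase starts at 97: 'z' = 97 + 25 = 122 → 0x7A
  'r': lowercase starts at 97: 'r' = 97 + 17 = 114 → 0x72
= 0x6B 0x7A 0x72


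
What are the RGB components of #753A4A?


Hex: #753A4A
R = 75₁₆ = 117
G = 3A₁₆ = 58
B = 4A₁₆ = 74
= RGB(117, 58, 74)


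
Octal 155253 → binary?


Each octal digit → 3 binary bits:
  1 = 001
  5 = 101
  5 = 101
  2 = 010
  5 = 101
  3 = 011
Concatenate: 001 101 101 010 101 011
= 001101101010101011


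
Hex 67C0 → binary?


Each hex digit → 4 binary bits:
  6 = 0110
  7 = 0111
  C = 1100
  0 = 0000
Concatenate: 0110 0111 1100 0000
= 0110011111000000


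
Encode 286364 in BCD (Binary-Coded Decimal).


Each digit → 4-bit binary:
  2 → 0010
  8 → 1000
  6 → 0110
  3 → 0011
  6 → 0110
  4 → 0100
= 0010 1000 0110 0011 0110 0100


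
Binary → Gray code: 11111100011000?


Binary: 11111100011000
Gray code: G = B XOR (B >> 1)
B >> 1 = 01111110001100
11111100011000 XOR 01111110001100:
  1 XOR 0 = 1
  1 XOR 1 = 0
  1 XOR 1 = 0
  1 XOR 1 = 0
  1 XOR 1 = 0
  1 XOR 1 = 0
  0 XOR 1 = 1
  0 XOR 0 = 0
  0 XOR 0 = 0
  1 XOR 0 = 1
  1 XOR 1 = 0
  0 XOR 1 = 1
  0 XOR 0 = 0
  0 XOR 0 = 0
= 10000010010100


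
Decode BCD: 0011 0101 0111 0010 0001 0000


Each 4-bit group → digit:
  0011 → 3
  0101 → 5
  0111 → 7
  0010 → 2
  0001 → 1
  0000 → 0
= 357210


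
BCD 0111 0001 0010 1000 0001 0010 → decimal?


Each 4-bit group → digit:
  0111 → 7
  0001 → 1
  0010 → 2
  1000 → 8
  0001 → 1
  0010 → 2
= 712812


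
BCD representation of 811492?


Each digit → 4-bit binary:
  8 → 1000
  1 → 0001
  1 → 0001
  4 → 0100
  9 → 1001
  2 → 0010
= 1000 0001 0001 0100 1001 0010


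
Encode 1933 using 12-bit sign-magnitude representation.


Sign bit: 0 (positive)
Magnitude: 1933 = 11110001101
= 011110001101


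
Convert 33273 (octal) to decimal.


Positional values:
Position 0: 3 × 8^0 = 3
Position 1: 7 × 8^1 = 56
Position 2: 2 × 8^2 = 128
Position 3: 3 × 8^3 = 1536
Position 4: 3 × 8^4 = 12288
Sum = 3 + 56 + 128 + 1536 + 12288
= 14011


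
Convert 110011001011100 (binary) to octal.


Group into 3-bit groups: 110011001011100
  110 = 6
  011 = 3
  001 = 1
  011 = 3
  100 = 4
= 0o63134


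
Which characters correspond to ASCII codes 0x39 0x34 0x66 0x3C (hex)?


Codes (hex): 0x39 0x34 0x66 0x3C
Per-code ASCII lookup:
  0x39 = 57  (range 48-57: digits, 57 - 48 = 9) → '9'
  0x34 = 52  (range 48-57: digits, 52 - 48 = 4) → '4'
  0x66 = 102  (range 97-122: lowercase, 102 - 97 = 5) → 'f'
  0x3C = 60  (special character) → '<'
= '94f<'


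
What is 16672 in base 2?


Divide by 2 repeatedly:
16672 ÷ 2 = 8336 remainder 0
8336 ÷ 2 = 4168 remainder 0
4168 ÷ 2 = 2084 remainder 0
2084 ÷ 2 = 1042 remainder 0
1042 ÷ 2 = 521 remainder 0
521 ÷ 2 = 260 remainder 1
260 ÷ 2 = 130 remainder 0
130 ÷ 2 = 65 remainder 0
65 ÷ 2 = 32 remainder 1
32 ÷ 2 = 16 remainder 0
16 ÷ 2 = 8 remainder 0
8 ÷ 2 = 4 remainder 0
4 ÷ 2 = 2 remainder 0
2 ÷ 2 = 1 remainder 0
1 ÷ 2 = 0 remainder 1
Reading remainders bottom-up:
= 100000100100000


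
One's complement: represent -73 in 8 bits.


Original: 01001001
Invert all bits:
  bit 0: 0 → 1
  bit 1: 1 → 0
  bit 2: 0 → 1
  bit 3: 0 → 1
  bit 4: 1 → 0
  bit 5: 0 → 1
  bit 6: 0 → 1
  bit 7: 1 → 0
= 10110110


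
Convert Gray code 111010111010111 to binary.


Gray code: 111010111010111
MSB stays the same: 1
Each subsequent bit = prev_binary XOR current_gray:
  B[1] = 1 XOR 1 = 0
  B[2] = 0 XOR 1 = 1
  B[3] = 1 XOR 0 = 1
  B[4] = 1 XOR 1 = 0
  B[5] = 0 XOR 0 = 0
  B[6] = 0 XOR 1 = 1
  B[7] = 1 XOR 1 = 0
  B[8] = 0 XOR 1 = 1
  B[9] = 1 XOR 0 = 1
  B[10] = 1 XOR 1 = 0
  B[11] = 0 XOR 0 = 0
  B[12] = 0 XOR 1 = 1
  B[13] = 1 XOR 1 = 0
  B[14] = 0 XOR 1 = 1
= 101100101100101 (22885 decimal)


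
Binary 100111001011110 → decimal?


Positional values:
Bit 1: 1 × 2^1 = 2
Bit 2: 1 × 2^2 = 4
Bit 3: 1 × 2^3 = 8
Bit 4: 1 × 2^4 = 16
Bit 6: 1 × 2^6 = 64
Bit 9: 1 × 2^9 = 512
Bit 10: 1 × 2^10 = 1024
Bit 11: 1 × 2^11 = 2048
Bit 14: 1 × 2^14 = 16384
Sum = 2 + 4 + 8 + 16 + 64 + 512 + 1024 + 2048 + 16384
= 20062


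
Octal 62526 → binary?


Each octal digit → 3 binary bits:
  6 = 110
  2 = 010
  5 = 101
  2 = 010
  6 = 110
Concatenate: 110 010 101 010 110
= 110010101010110


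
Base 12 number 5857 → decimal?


Positional values (base 12):
  7 × 12^0 = 7 × 1 = 7
  5 × 12^1 = 5 × 12 = 60
  8 × 12^2 = 8 × 144 = 1152
  5 × 12^3 = 5 × 1728 = 8640
Sum = 7 + 60 + 1152 + 8640
= 9859


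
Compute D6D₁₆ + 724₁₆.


Align and add column by column (LSB to MSB, each column mod 16 with carry):
  0D6D
+ 0724
  ----
  col 0: D(13) + 4(4) + 0 (carry in) = 17 → 1(1), carry out 1
  col 1: 6(6) + 2(2) + 1 (carry in) = 9 → 9(9), carry out 0
  col 2: D(13) + 7(7) + 0 (carry in) = 20 → 4(4), carry out 1
  col 3: 0(0) + 0(0) + 1 (carry in) = 1 → 1(1), carry out 0
Reading digits MSB→LSB: 1491
Strip leading zeros: 1491
= 0x1491


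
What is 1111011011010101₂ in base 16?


Group into 4-bit nibbles: 1111011011010101
  1111 = F
  0110 = 6
  1101 = D
  0101 = 5
= 0xF6D5


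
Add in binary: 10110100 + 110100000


Align and add column by column (LSB to MSB, carry propagating):
  0010110100
+ 0110100000
  ----------
  col 0: 0 + 0 + 0 (carry in) = 0 → bit 0, carry out 0
  col 1: 0 + 0 + 0 (carry in) = 0 → bit 0, carry out 0
  col 2: 1 + 0 + 0 (carry in) = 1 → bit 1, carry out 0
  col 3: 0 + 0 + 0 (carry in) = 0 → bit 0, carry out 0
  col 4: 1 + 0 + 0 (carry in) = 1 → bit 1, carry out 0
  col 5: 1 + 1 + 0 (carry in) = 2 → bit 0, carry out 1
  col 6: 0 + 0 + 1 (carry in) = 1 → bit 1, carry out 0
  col 7: 1 + 1 + 0 (carry in) = 2 → bit 0, carry out 1
  col 8: 0 + 1 + 1 (carry in) = 2 → bit 0, carry out 1
  col 9: 0 + 0 + 1 (carry in) = 1 → bit 1, carry out 0
Reading bits MSB→LSB: 1001010100
Strip leading zeros: 1001010100
= 1001010100


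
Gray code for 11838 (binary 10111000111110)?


Binary: 10111000111110
Gray code: G = B XOR (B >> 1)
B >> 1 = 01011100011111
10111000111110 XOR 01011100011111:
  1 XOR 0 = 1
  0 XOR 1 = 1
  1 XOR 0 = 1
  1 XOR 1 = 0
  1 XOR 1 = 0
  0 XOR 1 = 1
  0 XOR 0 = 0
  0 XOR 0 = 0
  1 XOR 0 = 1
  1 XOR 1 = 0
  1 XOR 1 = 0
  1 XOR 1 = 0
  1 XOR 1 = 0
  0 XOR 1 = 1
= 11100100100001


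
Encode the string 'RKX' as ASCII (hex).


String: 'RKX'  (3 characters)
Per-character ASCII lookup:
  'R': uppercase starts at 65: 'R' = 65 + 17 = 82 → 0x52
  'K': uppercase starts at 65: 'K' = 65 + 10 = 75 → 0x4B
  'X': uppercase starts at 65: 'X' = 65 + 23 = 88 → 0x58
= 0x52 0x4B 0x58


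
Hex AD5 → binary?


Each hex digit → 4 binary bits:
  A = 1010
  D = 1101
  5 = 0101
Concatenate: 1010 1101 0101
= 101011010101


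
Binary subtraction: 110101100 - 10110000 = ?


Align and subtract column by column (LSB to MSB, borrowing when needed):
  110101100
- 010110000
  ---------
  col 0: (0 - 0 borrow-in) - 0 → 0 - 0 = 0, borrow out 0
  col 1: (0 - 0 borrow-in) - 0 → 0 - 0 = 0, borrow out 0
  col 2: (1 - 0 borrow-in) - 0 → 1 - 0 = 1, borrow out 0
  col 3: (1 - 0 borrow-in) - 0 → 1 - 0 = 1, borrow out 0
  col 4: (0 - 0 borrow-in) - 1 → borrow from next column: (0+2) - 1 = 1, borrow out 1
  col 5: (1 - 1 borrow-in) - 1 → borrow from next column: (0+2) - 1 = 1, borrow out 1
  col 6: (0 - 1 borrow-in) - 0 → borrow from next column: (-1+2) - 0 = 1, borrow out 1
  col 7: (1 - 1 borrow-in) - 1 → borrow from next column: (0+2) - 1 = 1, borrow out 1
  col 8: (1 - 1 borrow-in) - 0 → 0 - 0 = 0, borrow out 0
Reading bits MSB→LSB: 011111100
Strip leading zeros: 11111100
= 11111100


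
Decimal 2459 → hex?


Divide by 16 repeatedly:
2459 ÷ 16 = 153 remainder 11 (B)
153 ÷ 16 = 9 remainder 9 (9)
9 ÷ 16 = 0 remainder 9 (9)
Reading remainders bottom-up:
= 0x99B


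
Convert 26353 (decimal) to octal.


Divide by 8 repeatedly:
26353 ÷ 8 = 3294 remainder 1
3294 ÷ 8 = 411 remainder 6
411 ÷ 8 = 51 remainder 3
51 ÷ 8 = 6 remainder 3
6 ÷ 8 = 0 remainder 6
Reading remainders bottom-up:
= 0o63361


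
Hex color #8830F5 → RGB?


Hex: #8830F5
R = 88₁₆ = 136
G = 30₁₆ = 48
B = F5₁₆ = 245
= RGB(136, 48, 245)


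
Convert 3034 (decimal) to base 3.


Divide by 3 repeatedly:
3034 ÷ 3 = 1011 remainder 1
1011 ÷ 3 = 337 remainder 0
337 ÷ 3 = 112 remainder 1
112 ÷ 3 = 37 remainder 1
37 ÷ 3 = 12 remainder 1
12 ÷ 3 = 4 remainder 0
4 ÷ 3 = 1 remainder 1
1 ÷ 3 = 0 remainder 1
Reading remainders bottom-up:
= 11011101


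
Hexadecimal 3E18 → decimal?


Positional values:
Position 0: 8 × 16^0 = 8 × 1 = 8
Position 1: 1 × 16^1 = 1 × 16 = 16
Position 2: E × 16^2 = 14 × 256 = 3584
Position 3: 3 × 16^3 = 3 × 4096 = 12288
Sum = 8 + 16 + 3584 + 12288
= 15896


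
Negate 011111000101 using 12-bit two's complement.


Original: 011111000101
Step 1 - Invert all bits: 100000111010
Step 2 - Add 1: 100000111010 + 1
= 100000111011 (represents -1989)


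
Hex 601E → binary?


Each hex digit → 4 binary bits:
  6 = 0110
  0 = 0000
  1 = 0001
  E = 1110
Concatenate: 0110 0000 0001 1110
= 0110000000011110


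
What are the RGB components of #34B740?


Hex: #34B740
R = 34₁₆ = 52
G = B7₁₆ = 183
B = 40₁₆ = 64
= RGB(52, 183, 64)


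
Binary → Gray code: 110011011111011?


Binary: 110011011111011
Gray code: G = B XOR (B >> 1)
B >> 1 = 011001101111101
110011011111011 XOR 011001101111101:
  1 XOR 0 = 1
  1 XOR 1 = 0
  0 XOR 1 = 1
  0 XOR 0 = 0
  1 XOR 0 = 1
  1 XOR 1 = 0
  0 XOR 1 = 1
  1 XOR 0 = 1
  1 XOR 1 = 0
  1 XOR 1 = 0
  1 XOR 1 = 0
  1 XOR 1 = 0
  0 XOR 1 = 1
  1 XOR 0 = 1
  1 XOR 1 = 0
= 101010110000110


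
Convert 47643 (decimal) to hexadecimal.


Divide by 16 repeatedly:
47643 ÷ 16 = 2977 remainder 11 (B)
2977 ÷ 16 = 186 remainder 1 (1)
186 ÷ 16 = 11 remainder 10 (A)
11 ÷ 16 = 0 remainder 11 (B)
Reading remainders bottom-up:
= 0xBA1B


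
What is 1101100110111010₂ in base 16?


Group into 4-bit nibbles: 1101100110111010
  1101 = D
  1001 = 9
  1011 = B
  1010 = A
= 0xD9BA


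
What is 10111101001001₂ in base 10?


Positional values:
Bit 0: 1 × 2^0 = 1
Bit 3: 1 × 2^3 = 8
Bit 6: 1 × 2^6 = 64
Bit 8: 1 × 2^8 = 256
Bit 9: 1 × 2^9 = 512
Bit 10: 1 × 2^10 = 1024
Bit 11: 1 × 2^11 = 2048
Bit 13: 1 × 2^13 = 8192
Sum = 1 + 8 + 64 + 256 + 512 + 1024 + 2048 + 8192
= 12105


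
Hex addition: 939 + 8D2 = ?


Align and add column by column (LSB to MSB, each column mod 16 with carry):
  0939
+ 08D2
  ----
  col 0: 9(9) + 2(2) + 0 (carry in) = 11 → B(11), carry out 0
  col 1: 3(3) + D(13) + 0 (carry in) = 16 → 0(0), carry out 1
  col 2: 9(9) + 8(8) + 1 (carry in) = 18 → 2(2), carry out 1
  col 3: 0(0) + 0(0) + 1 (carry in) = 1 → 1(1), carry out 0
Reading digits MSB→LSB: 120B
Strip leading zeros: 120B
= 0x120B


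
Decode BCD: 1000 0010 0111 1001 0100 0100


Each 4-bit group → digit:
  1000 → 8
  0010 → 2
  0111 → 7
  1001 → 9
  0100 → 4
  0100 → 4
= 827944


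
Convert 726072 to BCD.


Each digit → 4-bit binary:
  7 → 0111
  2 → 0010
  6 → 0110
  0 → 0000
  7 → 0111
  2 → 0010
= 0111 0010 0110 0000 0111 0010


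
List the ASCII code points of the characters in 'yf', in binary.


String: 'yf'  (2 characters)
Per-character ASCII lookup:
  'y': lowercase starts at 97: 'y' = 97 + 24 = 121 → 1111001
  'f': lowercase starts at 97: 'f' = 97 + 5 = 102 → 1100110
= 1111001 1100110


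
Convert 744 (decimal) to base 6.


Divide by 6 repeatedly:
744 ÷ 6 = 124 remainder 0
124 ÷ 6 = 20 remainder 4
20 ÷ 6 = 3 remainder 2
3 ÷ 6 = 0 remainder 3
Reading remainders bottom-up:
= 3240


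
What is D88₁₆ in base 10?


Positional values:
Position 0: 8 × 16^0 = 8 × 1 = 8
Position 1: 8 × 16^1 = 8 × 16 = 128
Position 2: D × 16^2 = 13 × 256 = 3328
Sum = 8 + 128 + 3328
= 3464


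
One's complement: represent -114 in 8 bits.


Original: 01110010
Invert all bits:
  bit 0: 0 → 1
  bit 1: 1 → 0
  bit 2: 1 → 0
  bit 3: 1 → 0
  bit 4: 0 → 1
  bit 5: 0 → 1
  bit 6: 1 → 0
  bit 7: 0 → 1
= 10001101


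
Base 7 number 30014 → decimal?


Positional values (base 7):
  4 × 7^0 = 4 × 1 = 4
  1 × 7^1 = 1 × 7 = 7
  0 × 7^2 = 0 × 49 = 0
  0 × 7^3 = 0 × 343 = 0
  3 × 7^4 = 3 × 2401 = 7203
Sum = 4 + 7 + 0 + 0 + 7203
= 7214


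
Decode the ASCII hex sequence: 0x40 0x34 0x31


Codes (hex): 0x40 0x34 0x31
Per-code ASCII lookup:
  0x40 = 64  (special character) → '@'
  0x34 = 52  (range 48-57: digits, 52 - 48 = 4) → '4'
  0x31 = 49  (range 48-57: digits, 49 - 48 = 1) → '1'
= '@41'


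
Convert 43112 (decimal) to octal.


Divide by 8 repeatedly:
43112 ÷ 8 = 5389 remainder 0
5389 ÷ 8 = 673 remainder 5
673 ÷ 8 = 84 remainder 1
84 ÷ 8 = 10 remainder 4
10 ÷ 8 = 1 remainder 2
1 ÷ 8 = 0 remainder 1
Reading remainders bottom-up:
= 0o124150


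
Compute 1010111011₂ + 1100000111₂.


Align and add column by column (LSB to MSB, carry propagating):
  01010111011
+ 01100000111
  -----------
  col 0: 1 + 1 + 0 (carry in) = 2 → bit 0, carry out 1
  col 1: 1 + 1 + 1 (carry in) = 3 → bit 1, carry out 1
  col 2: 0 + 1 + 1 (carry in) = 2 → bit 0, carry out 1
  col 3: 1 + 0 + 1 (carry in) = 2 → bit 0, carry out 1
  col 4: 1 + 0 + 1 (carry in) = 2 → bit 0, carry out 1
  col 5: 1 + 0 + 1 (carry in) = 2 → bit 0, carry out 1
  col 6: 0 + 0 + 1 (carry in) = 1 → bit 1, carry out 0
  col 7: 1 + 0 + 0 (carry in) = 1 → bit 1, carry out 0
  col 8: 0 + 1 + 0 (carry in) = 1 → bit 1, carry out 0
  col 9: 1 + 1 + 0 (carry in) = 2 → bit 0, carry out 1
  col 10: 0 + 0 + 1 (carry in) = 1 → bit 1, carry out 0
Reading bits MSB→LSB: 10111000010
Strip leading zeros: 10111000010
= 10111000010
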